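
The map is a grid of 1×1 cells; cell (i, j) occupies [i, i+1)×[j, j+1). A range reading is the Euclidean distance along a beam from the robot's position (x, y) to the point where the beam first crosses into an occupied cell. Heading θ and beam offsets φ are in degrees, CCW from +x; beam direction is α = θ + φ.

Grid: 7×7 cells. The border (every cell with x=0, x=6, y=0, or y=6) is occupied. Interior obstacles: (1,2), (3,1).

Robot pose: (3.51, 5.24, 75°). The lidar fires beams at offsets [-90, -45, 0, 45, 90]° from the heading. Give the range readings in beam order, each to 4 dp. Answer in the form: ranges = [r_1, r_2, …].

ranges = [2.5778, 1.5200, 0.7868, 0.8776, 2.5985]

beam 1: φ=-90°, α=345°
  direction (0.9659, -0.2588); cell (3,5); t to first gridline: x 0.5073, y 0.9273 (then +1.0353 / +3.8637)
    (4,5) via x @ 0.5073
    (4,4) via y @ 0.9273
    (5,4) via x @ 1.5426
    (6,4) via x @ 2.5778  # hit
  → r_1 = 2.5778
beam 2: φ=-45°, α=30°
  direction (0.8660, 0.5000); cell (3,5); t to first gridline: x 0.5658, y 1.5200 (then +1.1547 / +2.0000)
    (4,5) via x @ 0.5658
    (4,6) via y @ 1.5200  # hit
  → r_2 = 1.5200
beam 3: φ=0°, α=75°
  direction (0.2588, 0.9659); cell (3,5); t to first gridline: x 1.8932, y 0.7868 (then +3.8637 / +1.0353)
    (3,6) via y @ 0.7868  # hit
  → r_3 = 0.7868
beam 4: φ=45°, α=120°
  direction (-0.5000, 0.8660); cell (3,5); t to first gridline: x 1.0200, y 0.8776 (then +2.0000 / +1.1547)
    (3,6) via y @ 0.8776  # hit
  → r_4 = 0.8776
beam 5: φ=90°, α=165°
  direction (-0.9659, 0.2588); cell (3,5); t to first gridline: x 0.5280, y 2.9364 (then +1.0353 / +3.8637)
    (2,5) via x @ 0.5280
    (1,5) via x @ 1.5633
    (0,5) via x @ 2.5985  # hit
  → r_5 = 2.5985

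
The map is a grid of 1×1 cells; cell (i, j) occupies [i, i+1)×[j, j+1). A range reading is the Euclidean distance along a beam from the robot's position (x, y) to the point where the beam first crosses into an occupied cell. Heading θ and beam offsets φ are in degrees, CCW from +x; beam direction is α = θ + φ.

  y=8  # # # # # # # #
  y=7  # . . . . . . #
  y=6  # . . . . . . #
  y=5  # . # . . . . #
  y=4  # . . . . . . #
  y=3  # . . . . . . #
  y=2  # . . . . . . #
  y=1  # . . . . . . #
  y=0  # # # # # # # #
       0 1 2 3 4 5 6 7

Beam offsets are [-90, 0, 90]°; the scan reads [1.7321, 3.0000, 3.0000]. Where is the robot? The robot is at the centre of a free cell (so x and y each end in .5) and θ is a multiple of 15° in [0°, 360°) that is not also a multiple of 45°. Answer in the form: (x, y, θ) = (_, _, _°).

The pose lattice has 41·16 = 656 candidates. Test each by forward raycasting.
  (1.5, 6.5, 255°): beam 1 = 0.5176 ≠ 1.7321 ✗
  (3.5, 5.5, 285°): beam 1 = 0.5176 ≠ 1.7321 ✗
  (4.5, 3.5, 300°): beam 1 = 4.0415 ≠ 1.7321 ✗
  (4.5, 5.5, 30°): beam 1 = 5.0000 ≠ 1.7321 ✗
  …
  (5.5, 3.5, 60°): r_1=1.7321, r_2=3.0000, r_3=3.0000 — all match ✓
No second candidate reproduces the full scan.

(x, y, θ) = (5.5, 3.5, 60°)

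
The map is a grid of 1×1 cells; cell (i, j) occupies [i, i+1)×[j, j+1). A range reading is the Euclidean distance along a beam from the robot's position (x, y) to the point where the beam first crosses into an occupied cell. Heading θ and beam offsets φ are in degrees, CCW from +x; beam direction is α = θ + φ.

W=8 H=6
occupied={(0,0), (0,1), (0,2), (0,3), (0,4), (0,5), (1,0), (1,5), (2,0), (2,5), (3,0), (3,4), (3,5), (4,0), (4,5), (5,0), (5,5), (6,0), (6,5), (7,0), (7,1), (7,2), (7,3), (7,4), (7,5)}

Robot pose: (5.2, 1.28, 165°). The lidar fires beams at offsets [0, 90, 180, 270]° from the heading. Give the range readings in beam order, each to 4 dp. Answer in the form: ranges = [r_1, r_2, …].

ranges = [4.3482, 0.2899, 1.0818, 3.8512]

beam 1: φ=0°, α=165°
  d=(-0.9659,0.2588)  start (5,1)  tX=0.2071 tY=2.7819  stride 1/|dx|=1.0353 1/|dy|=3.8637
    cross x-line → (4,1), t=0.2071
    cross x-line → (3,1), t=1.2423
    cross x-line → (2,1), t=2.2776
    cross y-line → (2,2), t=2.7819
    cross x-line → (1,2), t=3.3129
    cross x-line → (0,2), t=4.3482 (wall)
  → r_1 = 4.3482
beam 2: φ=90°, α=255°
  d=(-0.2588,-0.9659)  start (5,1)  tX=0.7727 tY=0.2899  stride 1/|dx|=3.8637 1/|dy|=1.0353
    cross y-line → (5,0), t=0.2899 (wall)
  → r_2 = 0.2899
beam 3: φ=180°, α=345°
  d=(0.9659,-0.2588)  start (5,1)  tX=0.8282 tY=1.0818  stride 1/|dx|=1.0353 1/|dy|=3.8637
    cross x-line → (6,1), t=0.8282
    cross y-line → (6,0), t=1.0818 (wall)
  → r_3 = 1.0818
beam 4: φ=270°, α=75°
  d=(0.2588,0.9659)  start (5,1)  tX=3.0910 tY=0.7454  stride 1/|dx|=3.8637 1/|dy|=1.0353
    cross y-line → (5,2), t=0.7454
    cross y-line → (5,3), t=1.7807
    cross y-line → (5,4), t=2.8160
    cross x-line → (6,4), t=3.0910
    cross y-line → (6,5), t=3.8512 (wall)
  → r_4 = 3.8512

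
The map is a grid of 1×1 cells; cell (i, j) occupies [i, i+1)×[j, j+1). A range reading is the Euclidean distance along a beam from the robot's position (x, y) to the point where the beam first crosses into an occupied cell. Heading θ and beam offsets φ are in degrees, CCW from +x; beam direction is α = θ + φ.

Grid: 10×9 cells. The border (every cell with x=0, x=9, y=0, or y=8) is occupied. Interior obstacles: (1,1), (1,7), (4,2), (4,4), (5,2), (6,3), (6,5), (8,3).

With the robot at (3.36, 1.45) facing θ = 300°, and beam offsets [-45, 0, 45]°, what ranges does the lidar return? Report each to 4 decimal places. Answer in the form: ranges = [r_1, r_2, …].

ranges = [0.4659, 0.5196, 1.7387]

beam 1: φ=-45°, α=255°
  cosα=-0.2588 sinα=-0.9659 | (3,1) | tMaxX 1.3909 tMaxY 0.4659 | tΔX 3.8637 tΔY 1.0353
    t=0.4659 [y] (3,0) — stop
  → r_1 = 0.4659
beam 2: φ=0°, α=300°
  cosα=0.5000 sinα=-0.8660 | (3,1) | tMaxX 1.2800 tMaxY 0.5196 | tΔX 2.0000 tΔY 1.1547
    t=0.5196 [y] (3,0) — stop
  → r_2 = 0.5196
beam 3: φ=45°, α=345°
  cosα=0.9659 sinα=-0.2588 | (3,1) | tMaxX 0.6626 tMaxY 1.7387 | tΔX 1.0353 tΔY 3.8637
    t=0.6626 [x] (4,1)
    t=1.6979 [x] (5,1)
    t=1.7387 [y] (5,0) — stop
  → r_3 = 1.7387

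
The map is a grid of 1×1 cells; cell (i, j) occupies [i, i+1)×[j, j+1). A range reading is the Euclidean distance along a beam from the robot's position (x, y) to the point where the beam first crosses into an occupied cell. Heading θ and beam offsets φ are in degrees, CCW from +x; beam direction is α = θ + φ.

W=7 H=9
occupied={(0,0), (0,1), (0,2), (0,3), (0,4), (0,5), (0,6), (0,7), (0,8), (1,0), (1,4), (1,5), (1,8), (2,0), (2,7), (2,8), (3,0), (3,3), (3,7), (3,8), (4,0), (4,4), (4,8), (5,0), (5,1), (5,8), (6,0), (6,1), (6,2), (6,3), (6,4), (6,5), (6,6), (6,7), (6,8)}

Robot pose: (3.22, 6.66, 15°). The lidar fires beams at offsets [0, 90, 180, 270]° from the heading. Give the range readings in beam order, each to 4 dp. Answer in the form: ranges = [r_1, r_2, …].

beam 1: φ=0°, α=15°
  cosα=0.9659 sinα=0.2588 | (3,6) | tMaxX 0.8075 tMaxY 1.3137 | tΔX 1.0353 tΔY 3.8637
    t=0.8075 [x] (4,6)
    t=1.3137 [y] (4,7)
    t=1.8428 [x] (5,7)
    t=2.8781 [x] (6,7) — stop
  → r_1 = 2.8781
beam 2: φ=90°, α=105°
  cosα=-0.2588 sinα=0.9659 | (3,6) | tMaxX 0.8500 tMaxY 0.3520 | tΔX 3.8637 tΔY 1.0353
    t=0.3520 [y] (3,7) — stop
  → r_2 = 0.3520
beam 3: φ=180°, α=195°
  cosα=-0.9659 sinα=-0.2588 | (3,6) | tMaxX 0.2278 tMaxY 2.5500 | tΔX 1.0353 tΔY 3.8637
    t=0.2278 [x] (2,6)
    t=1.2630 [x] (1,6)
    t=2.2983 [x] (0,6) — stop
  → r_3 = 2.2983
beam 4: φ=270°, α=285°
  cosα=0.2588 sinα=-0.9659 | (3,6) | tMaxX 3.0137 tMaxY 0.6833 | tΔX 3.8637 tΔY 1.0353
    t=0.6833 [y] (3,5)
    t=1.7186 [y] (3,4)
    t=2.7538 [y] (3,3) — stop
  → r_4 = 2.7538

ranges = [2.8781, 0.3520, 2.2983, 2.7538]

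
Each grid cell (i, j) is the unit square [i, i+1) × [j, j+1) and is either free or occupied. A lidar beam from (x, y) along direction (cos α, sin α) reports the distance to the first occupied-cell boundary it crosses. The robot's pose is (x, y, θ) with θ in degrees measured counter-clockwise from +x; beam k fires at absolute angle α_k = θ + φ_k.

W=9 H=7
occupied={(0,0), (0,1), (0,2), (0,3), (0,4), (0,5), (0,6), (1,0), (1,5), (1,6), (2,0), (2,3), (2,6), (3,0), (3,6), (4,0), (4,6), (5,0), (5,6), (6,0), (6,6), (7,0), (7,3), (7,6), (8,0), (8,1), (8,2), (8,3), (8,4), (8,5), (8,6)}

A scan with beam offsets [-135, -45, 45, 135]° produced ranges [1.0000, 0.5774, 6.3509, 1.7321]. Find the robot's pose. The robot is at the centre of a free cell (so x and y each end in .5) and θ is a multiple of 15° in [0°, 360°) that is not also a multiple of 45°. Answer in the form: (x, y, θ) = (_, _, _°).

(x, y, θ) = (2.5, 4.5, 285°)

The pose lattice has 32·16 = 512 candidates. Test each by forward raycasting.
  (2.5, 2.5, 60°): beam 1 = 1.5529 ≠ 1.0000 ✗
  (2.5, 1.5, 255°): beam 1 = 3.0000 ≠ 1.0000 ✗
  (6.5, 1.5, 150°): beam 1 = 1.5529 ≠ 1.0000 ✗
  (5.5, 5.5, 165°): beam 3 = 3.0000 ≠ 6.3509 ✗
  (7.5, 5.5, 285°): beam 2 = 5.1962 ≠ 0.5774 ✗
  …
  (2.5, 4.5, 285°): r_1=1.0000, r_2=0.5774, r_3=6.3509, r_4=1.7321 — all match ✓
Unique over the lattice → pose = (2.5, 4.5, 285°).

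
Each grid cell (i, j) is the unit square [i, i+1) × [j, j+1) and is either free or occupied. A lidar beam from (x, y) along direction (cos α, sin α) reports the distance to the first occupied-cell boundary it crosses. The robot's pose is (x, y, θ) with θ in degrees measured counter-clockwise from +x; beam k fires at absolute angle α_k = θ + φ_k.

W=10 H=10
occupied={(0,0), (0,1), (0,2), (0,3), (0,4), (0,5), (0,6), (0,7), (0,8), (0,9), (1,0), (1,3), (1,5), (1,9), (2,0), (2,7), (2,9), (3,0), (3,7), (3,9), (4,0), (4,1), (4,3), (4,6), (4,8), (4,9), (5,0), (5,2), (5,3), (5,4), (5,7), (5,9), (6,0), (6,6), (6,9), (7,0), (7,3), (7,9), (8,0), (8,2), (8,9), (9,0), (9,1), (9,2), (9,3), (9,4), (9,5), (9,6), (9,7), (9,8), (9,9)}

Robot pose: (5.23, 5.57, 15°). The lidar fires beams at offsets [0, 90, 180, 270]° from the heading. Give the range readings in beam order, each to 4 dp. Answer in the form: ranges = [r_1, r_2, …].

ranges = [1.6614, 0.8887, 4.3792, 0.5901]

beam 1: φ=0°, α=15°
  dir = (cos 15°, sin 15°) = (0.9659, 0.2588); from cell (5,5)
  next x-line at t=0.7972, next y-line at t=1.6614; Δt_x=1.0353, Δt_y=3.8637
    x: enter (6,5) at t=0.7972
    y: enter (6,6) at t=1.6614 ← occupied
  → r_1 = 1.6614
beam 2: φ=90°, α=105°
  dir = (cos 105°, sin 105°) = (-0.2588, 0.9659); from cell (5,5)
  next x-line at t=0.8887, next y-line at t=0.4452; Δt_x=3.8637, Δt_y=1.0353
    y: enter (5,6) at t=0.4452
    x: enter (4,6) at t=0.8887 ← occupied
  → r_2 = 0.8887
beam 3: φ=180°, α=195°
  dir = (cos 195°, sin 195°) = (-0.9659, -0.2588); from cell (5,5)
  next x-line at t=0.2381, next y-line at t=2.2023; Δt_x=1.0353, Δt_y=3.8637
    x: enter (4,5) at t=0.2381
    x: enter (3,5) at t=1.2734
    y: enter (3,4) at t=2.2023
    x: enter (2,4) at t=2.3087
    x: enter (1,4) at t=3.3439
    x: enter (0,4) at t=4.3792 ← occupied
  → r_3 = 4.3792
beam 4: φ=270°, α=285°
  dir = (cos 285°, sin 285°) = (0.2588, -0.9659); from cell (5,5)
  next x-line at t=2.9751, next y-line at t=0.5901; Δt_x=3.8637, Δt_y=1.0353
    y: enter (5,4) at t=0.5901 ← occupied
  → r_4 = 0.5901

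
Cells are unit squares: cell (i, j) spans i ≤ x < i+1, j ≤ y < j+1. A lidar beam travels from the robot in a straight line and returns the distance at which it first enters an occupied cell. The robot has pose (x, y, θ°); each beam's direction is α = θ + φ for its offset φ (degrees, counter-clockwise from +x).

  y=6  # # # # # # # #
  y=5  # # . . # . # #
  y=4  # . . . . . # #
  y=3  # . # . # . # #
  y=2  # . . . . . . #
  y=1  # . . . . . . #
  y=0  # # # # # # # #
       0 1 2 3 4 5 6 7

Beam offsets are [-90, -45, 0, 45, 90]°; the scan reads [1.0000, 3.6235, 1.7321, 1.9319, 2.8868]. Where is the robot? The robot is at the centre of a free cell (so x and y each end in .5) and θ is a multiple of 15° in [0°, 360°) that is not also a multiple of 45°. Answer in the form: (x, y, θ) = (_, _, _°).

(x, y, θ) = (3.5, 1.5, 60°)

The pose lattice has 23·16 = 368 candidates. Test each by forward raycasting.
  (1.5, 2.5, 105°): beam 1 = 2.5882 ≠ 1.0000 ✗
  (5.5, 4.5, 210°): beam 3 = 1.0000 ≠ 1.7321 ✗
  (6.5, 1.5, 255°): beam 1 = 5.6940 ≠ 1.0000 ✗
  …
  (3.5, 1.5, 60°): r_1=1.0000, r_2=3.6235, r_3=1.7321, r_4=1.9319, r_5=2.8868 — all match ✓
No second candidate reproduces the full scan.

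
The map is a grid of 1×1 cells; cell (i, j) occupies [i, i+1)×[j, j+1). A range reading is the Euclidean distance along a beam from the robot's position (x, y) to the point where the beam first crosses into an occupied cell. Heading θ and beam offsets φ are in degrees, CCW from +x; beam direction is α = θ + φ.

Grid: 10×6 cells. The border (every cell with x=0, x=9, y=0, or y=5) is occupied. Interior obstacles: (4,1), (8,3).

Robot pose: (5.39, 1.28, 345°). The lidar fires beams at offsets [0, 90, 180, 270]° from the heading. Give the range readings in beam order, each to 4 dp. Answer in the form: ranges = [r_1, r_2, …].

ranges = [1.0818, 3.8512, 0.4038, 0.2899]

beam 1: φ=0°, α=345°
  direction (0.9659, -0.2588); cell (5,1); t to first gridline: x 0.6315, y 1.0818 (then +1.0353 / +3.8637)
    (6,1) via x @ 0.6315
    (6,0) via y @ 1.0818  # hit
  → r_1 = 1.0818
beam 2: φ=90°, α=75°
  direction (0.2588, 0.9659); cell (5,1); t to first gridline: x 2.3569, y 0.7454 (then +3.8637 / +1.0353)
    (5,2) via y @ 0.7454
    (5,3) via y @ 1.7807
    (6,3) via x @ 2.3569
    (6,4) via y @ 2.8160
    (6,5) via y @ 3.8512  # hit
  → r_2 = 3.8512
beam 3: φ=180°, α=165°
  direction (-0.9659, 0.2588); cell (5,1); t to first gridline: x 0.4038, y 2.7819 (then +1.0353 / +3.8637)
    (4,1) via x @ 0.4038  # hit
  → r_3 = 0.4038
beam 4: φ=270°, α=255°
  direction (-0.2588, -0.9659); cell (5,1); t to first gridline: x 1.5068, y 0.2899 (then +3.8637 / +1.0353)
    (5,0) via y @ 0.2899  # hit
  → r_4 = 0.2899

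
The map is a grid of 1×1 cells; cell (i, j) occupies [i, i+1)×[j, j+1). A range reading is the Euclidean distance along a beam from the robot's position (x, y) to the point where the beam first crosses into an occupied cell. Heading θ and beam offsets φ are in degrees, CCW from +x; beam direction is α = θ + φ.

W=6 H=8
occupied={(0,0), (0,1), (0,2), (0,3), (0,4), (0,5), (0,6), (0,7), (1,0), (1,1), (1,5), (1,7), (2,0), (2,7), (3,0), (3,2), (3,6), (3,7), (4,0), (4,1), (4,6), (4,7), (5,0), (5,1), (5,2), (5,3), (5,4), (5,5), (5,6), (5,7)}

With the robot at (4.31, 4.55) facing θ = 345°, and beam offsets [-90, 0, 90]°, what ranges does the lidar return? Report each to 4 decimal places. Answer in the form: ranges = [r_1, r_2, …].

ranges = [1.6047, 0.7143, 1.5012]

beam 1: φ=-90°, α=255°
  d=(-0.2588,-0.9659)  start (4,4)  tX=1.1977 tY=0.5694  stride 1/|dx|=3.8637 1/|dy|=1.0353
    cross y-line → (4,3), t=0.5694
    cross x-line → (3,3), t=1.1977
    cross y-line → (3,2), t=1.6047 (wall)
  → r_1 = 1.6047
beam 2: φ=0°, α=345°
  d=(0.9659,-0.2588)  start (4,4)  tX=0.7143 tY=2.1250  stride 1/|dx|=1.0353 1/|dy|=3.8637
    cross x-line → (5,4), t=0.7143 (wall)
  → r_2 = 0.7143
beam 3: φ=90°, α=75°
  d=(0.2588,0.9659)  start (4,4)  tX=2.6660 tY=0.4659  stride 1/|dx|=3.8637 1/|dy|=1.0353
    cross y-line → (4,5), t=0.4659
    cross y-line → (4,6), t=1.5012 (wall)
  → r_3 = 1.5012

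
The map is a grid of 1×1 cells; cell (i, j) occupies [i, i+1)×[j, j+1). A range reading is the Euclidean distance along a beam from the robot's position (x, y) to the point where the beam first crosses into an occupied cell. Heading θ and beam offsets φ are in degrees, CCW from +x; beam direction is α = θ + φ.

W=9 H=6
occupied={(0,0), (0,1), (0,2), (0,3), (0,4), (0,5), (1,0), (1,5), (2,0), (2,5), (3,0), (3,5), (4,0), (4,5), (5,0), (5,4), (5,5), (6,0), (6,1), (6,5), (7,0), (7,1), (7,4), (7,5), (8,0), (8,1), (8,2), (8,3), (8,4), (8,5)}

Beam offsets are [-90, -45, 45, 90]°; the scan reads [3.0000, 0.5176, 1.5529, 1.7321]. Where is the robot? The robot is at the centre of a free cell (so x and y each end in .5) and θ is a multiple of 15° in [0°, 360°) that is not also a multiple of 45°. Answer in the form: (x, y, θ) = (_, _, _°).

Candidates: 24 free-cell centres × 16 headings = 384 poses. Raycast each; keep the one whose scan matches to 4 dp.
  (1.5, 2.5, 165°): beam 1 = 2.5882 ≠ 3.0000 ✗
  (6.5, 4.5, 195°): beam 1 = 0.5176 ≠ 3.0000 ✗
  (2.5, 1.5, 195°): beam 1 = 3.6235 ≠ 3.0000 ✗
  (5.5, 3.5, 30°): beam 1 = 1.7321 ≠ 3.0000 ✗
  …
  (6.5, 2.5, 300°): r_1=3.0000, r_2=0.5176, r_3=1.5529, r_4=1.7321 — all match ✓
Only this pose fits every beam.

(x, y, θ) = (6.5, 2.5, 300°)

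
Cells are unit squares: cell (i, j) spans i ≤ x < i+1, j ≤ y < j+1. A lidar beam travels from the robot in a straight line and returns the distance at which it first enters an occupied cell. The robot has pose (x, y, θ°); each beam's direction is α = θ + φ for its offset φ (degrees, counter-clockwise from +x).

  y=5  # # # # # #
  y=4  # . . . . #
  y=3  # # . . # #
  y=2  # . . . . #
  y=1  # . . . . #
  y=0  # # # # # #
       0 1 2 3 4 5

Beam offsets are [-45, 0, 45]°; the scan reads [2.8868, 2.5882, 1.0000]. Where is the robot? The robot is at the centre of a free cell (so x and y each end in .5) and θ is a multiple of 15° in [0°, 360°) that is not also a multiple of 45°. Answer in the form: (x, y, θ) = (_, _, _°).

(x, y, θ) = (2.5, 2.5, 105°)

Candidates: 14 free-cell centres × 16 headings = 224 poses. Raycast each; keep the one whose scan matches to 4 dp.
  (2.5, 3.5, 255°): beam 1 = 0.5774 ≠ 2.8868 ✗
  (3.5, 2.5, 15°): beam 1 = 1.7321 ≠ 2.8868 ✗
  (3.5, 3.5, 345°): beam 2 = 0.5176 ≠ 2.5882 ✗
  …
  (2.5, 2.5, 105°): r_1=2.8868, r_2=2.5882, r_3=1.0000 — all match ✓
Only this pose fits every beam.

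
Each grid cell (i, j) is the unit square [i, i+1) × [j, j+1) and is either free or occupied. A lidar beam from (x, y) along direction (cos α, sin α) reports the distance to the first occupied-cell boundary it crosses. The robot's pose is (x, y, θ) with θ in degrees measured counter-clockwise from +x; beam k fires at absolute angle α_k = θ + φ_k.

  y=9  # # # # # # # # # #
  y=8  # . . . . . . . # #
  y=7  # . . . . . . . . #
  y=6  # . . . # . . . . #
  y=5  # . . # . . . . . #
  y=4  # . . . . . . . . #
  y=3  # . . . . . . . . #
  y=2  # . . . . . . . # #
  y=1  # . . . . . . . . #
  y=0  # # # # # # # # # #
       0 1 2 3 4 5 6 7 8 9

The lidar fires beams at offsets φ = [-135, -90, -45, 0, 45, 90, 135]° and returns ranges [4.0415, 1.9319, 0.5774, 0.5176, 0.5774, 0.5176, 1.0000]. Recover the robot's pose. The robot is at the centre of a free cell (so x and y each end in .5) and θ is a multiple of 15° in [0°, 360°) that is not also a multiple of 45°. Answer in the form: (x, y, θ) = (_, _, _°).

(x, y, θ) = (1.5, 1.5, 195°)

The pose lattice has 60·16 = 960 candidates. Test each by forward raycasting.
  (5.5, 3.5, 150°): beam 1 = 3.6235 ≠ 4.0415 ✗
  (3.5, 4.5, 15°): beam 2 = 3.6235 ≠ 1.9319 ✗
  (7.5, 1.5, 75°): beam 1 = 0.5774 ≠ 4.0415 ✗
  (1.5, 6.5, 165°): beam 1 = 5.0000 ≠ 4.0415 ✗
  …
  (1.5, 1.5, 195°): r_1=4.0415, r_2=1.9319, r_3=0.5774, r_4=0.5176, r_5=0.5774, r_6=0.5176, r_7=1.0000 — all match ✓
Unique over the lattice → pose = (1.5, 1.5, 195°).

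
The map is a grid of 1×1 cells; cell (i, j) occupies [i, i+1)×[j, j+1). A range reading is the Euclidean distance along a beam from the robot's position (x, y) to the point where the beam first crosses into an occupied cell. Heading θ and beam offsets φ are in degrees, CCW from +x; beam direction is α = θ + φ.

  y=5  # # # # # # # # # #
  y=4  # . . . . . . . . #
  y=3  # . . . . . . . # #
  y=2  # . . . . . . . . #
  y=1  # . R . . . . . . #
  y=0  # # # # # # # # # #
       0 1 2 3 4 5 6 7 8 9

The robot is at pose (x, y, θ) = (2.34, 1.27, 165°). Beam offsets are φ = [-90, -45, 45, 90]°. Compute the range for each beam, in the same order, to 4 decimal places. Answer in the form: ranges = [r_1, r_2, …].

ranges = [3.8616, 2.6800, 0.5400, 0.2795]

beam 1: φ=-90°, α=75°
  d=(0.2588,0.9659)  start (2,1)  tX=2.5500 tY=0.7558  stride 1/|dx|=3.8637 1/|dy|=1.0353
    cross y-line → (2,2), t=0.7558
    cross y-line → (2,3), t=1.7910
    cross x-line → (3,3), t=2.5500
    cross y-line → (3,4), t=2.8263
    cross y-line → (3,5), t=3.8616 (wall)
  → r_1 = 3.8616
beam 2: φ=-45°, α=120°
  d=(-0.5000,0.8660)  start (2,1)  tX=0.6800 tY=0.8429  stride 1/|dx|=2.0000 1/|dy|=1.1547
    cross x-line → (1,1), t=0.6800
    cross y-line → (1,2), t=0.8429
    cross y-line → (1,3), t=1.9976
    cross x-line → (0,3), t=2.6800 (wall)
  → r_2 = 2.6800
beam 3: φ=45°, α=210°
  d=(-0.8660,-0.5000)  start (2,1)  tX=0.3926 tY=0.5400  stride 1/|dx|=1.1547 1/|dy|=2.0000
    cross x-line → (1,1), t=0.3926
    cross y-line → (1,0), t=0.5400 (wall)
  → r_3 = 0.5400
beam 4: φ=90°, α=255°
  d=(-0.2588,-0.9659)  start (2,1)  tX=1.3137 tY=0.2795  stride 1/|dx|=3.8637 1/|dy|=1.0353
    cross y-line → (2,0), t=0.2795 (wall)
  → r_4 = 0.2795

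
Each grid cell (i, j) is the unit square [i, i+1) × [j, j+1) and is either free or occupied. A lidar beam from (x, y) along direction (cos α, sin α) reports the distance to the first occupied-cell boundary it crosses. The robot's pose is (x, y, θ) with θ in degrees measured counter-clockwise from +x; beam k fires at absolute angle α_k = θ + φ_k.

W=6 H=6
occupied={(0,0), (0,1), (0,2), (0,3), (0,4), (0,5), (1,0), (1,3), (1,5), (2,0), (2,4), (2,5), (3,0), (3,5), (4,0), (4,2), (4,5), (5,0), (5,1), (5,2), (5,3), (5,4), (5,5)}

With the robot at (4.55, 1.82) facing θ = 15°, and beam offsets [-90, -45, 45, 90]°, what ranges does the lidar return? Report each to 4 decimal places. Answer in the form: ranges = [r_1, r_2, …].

beam 1: φ=-90°, α=285°
  cosα=0.2588 sinα=-0.9659 | (4,1) | tMaxX 1.7387 tMaxY 0.8489 | tΔX 3.8637 tΔY 1.0353
    t=0.8489 [y] (4,0) — stop
  → r_1 = 0.8489
beam 2: φ=-45°, α=330°
  cosα=0.8660 sinα=-0.5000 | (4,1) | tMaxX 0.5196 tMaxY 1.6400 | tΔX 1.1547 tΔY 2.0000
    t=0.5196 [x] (5,1) — stop
  → r_2 = 0.5196
beam 3: φ=45°, α=60°
  cosα=0.5000 sinα=0.8660 | (4,1) | tMaxX 0.9000 tMaxY 0.2078 | tΔX 2.0000 tΔY 1.1547
    t=0.2078 [y] (4,2) — stop
  → r_3 = 0.2078
beam 4: φ=90°, α=105°
  cosα=-0.2588 sinα=0.9659 | (4,1) | tMaxX 2.1250 tMaxY 0.1863 | tΔX 3.8637 tΔY 1.0353
    t=0.1863 [y] (4,2) — stop
  → r_4 = 0.1863

ranges = [0.8489, 0.5196, 0.2078, 0.1863]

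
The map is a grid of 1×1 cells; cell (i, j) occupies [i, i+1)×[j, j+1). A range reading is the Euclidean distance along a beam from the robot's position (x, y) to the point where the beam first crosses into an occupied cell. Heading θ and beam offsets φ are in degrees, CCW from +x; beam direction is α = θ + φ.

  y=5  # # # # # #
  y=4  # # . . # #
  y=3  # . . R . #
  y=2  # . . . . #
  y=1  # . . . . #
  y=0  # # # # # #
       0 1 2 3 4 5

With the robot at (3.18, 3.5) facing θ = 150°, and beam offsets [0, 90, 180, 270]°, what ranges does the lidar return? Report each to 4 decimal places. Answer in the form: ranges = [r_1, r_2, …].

beam 1: φ=0°, α=150°
  cosα=-0.8660 sinα=0.5000 | (3,3) | tMaxX 0.2078 tMaxY 1.0000 | tΔX 1.1547 tΔY 2.0000
    t=0.2078 [x] (2,3)
    t=1.0000 [y] (2,4)
    t=1.3625 [x] (1,4) — stop
  → r_1 = 1.3625
beam 2: φ=90°, α=240°
  cosα=-0.5000 sinα=-0.8660 | (3,3) | tMaxX 0.3600 tMaxY 0.5774 | tΔX 2.0000 tΔY 1.1547
    t=0.3600 [x] (2,3)
    t=0.5774 [y] (2,2)
    t=1.7321 [y] (2,1)
    t=2.3600 [x] (1,1)
    t=2.8868 [y] (1,0) — stop
  → r_2 = 2.8868
beam 3: φ=180°, α=330°
  cosα=0.8660 sinα=-0.5000 | (3,3) | tMaxX 0.9469 tMaxY 1.0000 | tΔX 1.1547 tΔY 2.0000
    t=0.9469 [x] (4,3)
    t=1.0000 [y] (4,2)
    t=2.1016 [x] (5,2) — stop
  → r_3 = 2.1016
beam 4: φ=270°, α=60°
  cosα=0.5000 sinα=0.8660 | (3,3) | tMaxX 1.6400 tMaxY 0.5774 | tΔX 2.0000 tΔY 1.1547
    t=0.5774 [y] (3,4)
    t=1.6400 [x] (4,4) — stop
  → r_4 = 1.6400

ranges = [1.3625, 2.8868, 2.1016, 1.6400]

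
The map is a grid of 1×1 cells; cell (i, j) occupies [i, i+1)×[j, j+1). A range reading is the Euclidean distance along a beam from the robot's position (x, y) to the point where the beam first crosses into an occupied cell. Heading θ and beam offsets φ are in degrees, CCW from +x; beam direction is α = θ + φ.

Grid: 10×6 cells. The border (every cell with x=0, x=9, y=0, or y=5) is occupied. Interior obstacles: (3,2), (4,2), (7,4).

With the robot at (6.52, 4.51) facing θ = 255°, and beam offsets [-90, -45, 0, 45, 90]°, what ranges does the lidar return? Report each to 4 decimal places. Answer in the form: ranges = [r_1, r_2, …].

beam 1: φ=-90°, α=165°
  d=(-0.9659,0.2588)  start (6,4)  tX=0.5383 tY=1.8932  stride 1/|dx|=1.0353 1/|dy|=3.8637
    cross x-line → (5,4), t=0.5383
    cross x-line → (4,4), t=1.5736
    cross y-line → (4,5), t=1.8932 (wall)
  → r_1 = 1.8932
beam 2: φ=-45°, α=210°
  d=(-0.8660,-0.5000)  start (6,4)  tX=0.6004 tY=1.0200  stride 1/|dx|=1.1547 1/|dy|=2.0000
    cross x-line → (5,4), t=0.6004
    cross y-line → (5,3), t=1.0200
    cross x-line → (4,3), t=1.7551
    cross x-line → (3,3), t=2.9098
    cross y-line → (3,2), t=3.0200 (wall)
  → r_2 = 3.0200
beam 3: φ=0°, α=255°
  d=(-0.2588,-0.9659)  start (6,4)  tX=2.0091 tY=0.5280  stride 1/|dx|=3.8637 1/|dy|=1.0353
    cross y-line → (6,3), t=0.5280
    cross y-line → (6,2), t=1.5633
    cross x-line → (5,2), t=2.0091
    cross y-line → (5,1), t=2.5985
    cross y-line → (5,0), t=3.6338 (wall)
  → r_3 = 3.6338
beam 4: φ=45°, α=300°
  d=(0.5000,-0.8660)  start (6,4)  tX=0.9600 tY=0.5889  stride 1/|dx|=2.0000 1/|dy|=1.1547
    cross y-line → (6,3), t=0.5889
    cross x-line → (7,3), t=0.9600
    cross y-line → (7,2), t=1.7436
    cross y-line → (7,1), t=2.8983
    cross x-line → (8,1), t=2.9600
    cross y-line → (8,0), t=4.0530 (wall)
  → r_4 = 4.0530
beam 5: φ=90°, α=345°
  d=(0.9659,-0.2588)  start (6,4)  tX=0.4969 tY=1.9705  stride 1/|dx|=1.0353 1/|dy|=3.8637
    cross x-line → (7,4), t=0.4969 (wall)
  → r_5 = 0.4969

ranges = [1.8932, 3.0200, 3.6338, 4.0530, 0.4969]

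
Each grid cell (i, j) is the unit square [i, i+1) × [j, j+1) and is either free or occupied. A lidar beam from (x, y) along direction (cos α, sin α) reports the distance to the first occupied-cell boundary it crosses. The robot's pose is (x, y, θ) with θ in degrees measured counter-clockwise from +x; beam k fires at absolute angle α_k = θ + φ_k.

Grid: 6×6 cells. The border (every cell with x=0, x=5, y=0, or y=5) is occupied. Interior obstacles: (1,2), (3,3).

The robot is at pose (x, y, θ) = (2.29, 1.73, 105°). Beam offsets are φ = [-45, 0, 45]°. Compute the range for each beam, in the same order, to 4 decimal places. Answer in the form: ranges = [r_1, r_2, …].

ranges = [1.4665, 1.1205, 0.5400]

beam 1: φ=-45°, α=60°
  cosα=0.5000 sinα=0.8660 | (2,1) | tMaxX 1.4200 tMaxY 0.3118 | tΔX 2.0000 tΔY 1.1547
    t=0.3118 [y] (2,2)
    t=1.4200 [x] (3,2)
    t=1.4665 [y] (3,3) — stop
  → r_1 = 1.4665
beam 2: φ=0°, α=105°
  cosα=-0.2588 sinα=0.9659 | (2,1) | tMaxX 1.1205 tMaxY 0.2795 | tΔX 3.8637 tΔY 1.0353
    t=0.2795 [y] (2,2)
    t=1.1205 [x] (1,2) — stop
  → r_2 = 1.1205
beam 3: φ=45°, α=150°
  cosα=-0.8660 sinα=0.5000 | (2,1) | tMaxX 0.3349 tMaxY 0.5400 | tΔX 1.1547 tΔY 2.0000
    t=0.3349 [x] (1,1)
    t=0.5400 [y] (1,2) — stop
  → r_3 = 0.5400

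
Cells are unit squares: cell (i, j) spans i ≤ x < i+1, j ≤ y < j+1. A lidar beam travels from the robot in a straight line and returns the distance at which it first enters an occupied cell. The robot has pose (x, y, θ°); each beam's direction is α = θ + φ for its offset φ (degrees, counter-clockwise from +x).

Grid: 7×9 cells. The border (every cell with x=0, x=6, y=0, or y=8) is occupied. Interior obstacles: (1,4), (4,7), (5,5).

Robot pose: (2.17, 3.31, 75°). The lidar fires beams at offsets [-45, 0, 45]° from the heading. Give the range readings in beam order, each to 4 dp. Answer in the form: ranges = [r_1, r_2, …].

beam 1: φ=-45°, α=30°
  direction (0.8660, 0.5000); cell (2,3); t to first gridline: x 0.9584, y 1.3800 (then +1.1547 / +2.0000)
    (3,3) via x @ 0.9584
    (3,4) via y @ 1.3800
    (4,4) via x @ 2.1131
    (5,4) via x @ 3.2678
    (5,5) via y @ 3.3800  # hit
  → r_1 = 3.3800
beam 2: φ=0°, α=75°
  direction (0.2588, 0.9659); cell (2,3); t to first gridline: x 3.2069, y 0.7143 (then +3.8637 / +1.0353)
    (2,4) via y @ 0.7143
    (2,5) via y @ 1.7496
    (2,6) via y @ 2.7849
    (3,6) via x @ 3.2069
    (3,7) via y @ 3.8202
    (3,8) via y @ 4.8554  # hit
  → r_2 = 4.8554
beam 3: φ=45°, α=120°
  direction (-0.5000, 0.8660); cell (2,3); t to first gridline: x 0.3400, y 0.7967 (then +2.0000 / +1.1547)
    (1,3) via x @ 0.3400
    (1,4) via y @ 0.7967  # hit
  → r_3 = 0.7967

ranges = [3.3800, 4.8554, 0.7967]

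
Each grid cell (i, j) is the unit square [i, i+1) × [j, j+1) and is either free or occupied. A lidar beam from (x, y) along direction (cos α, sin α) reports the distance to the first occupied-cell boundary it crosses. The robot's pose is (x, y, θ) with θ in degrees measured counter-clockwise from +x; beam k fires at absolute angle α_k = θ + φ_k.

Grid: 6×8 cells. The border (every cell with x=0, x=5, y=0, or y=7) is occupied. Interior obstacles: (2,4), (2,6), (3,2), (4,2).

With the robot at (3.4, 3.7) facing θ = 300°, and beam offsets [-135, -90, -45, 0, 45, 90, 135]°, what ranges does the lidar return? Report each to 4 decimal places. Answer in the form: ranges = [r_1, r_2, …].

beam 1: φ=-135°, α=165°
  dir = (cos 165°, sin 165°) = (-0.9659, 0.2588); from cell (3,3)
  next x-line at t=0.4141, next y-line at t=1.1591; Δt_x=1.0353, Δt_y=3.8637
    x: enter (2,3) at t=0.4141
    y: enter (2,4) at t=1.1591 ← occupied
  → r_1 = 1.1591
beam 2: φ=-90°, α=210°
  dir = (cos 210°, sin 210°) = (-0.8660, -0.5000); from cell (3,3)
  next x-line at t=0.4619, next y-line at t=1.4000; Δt_x=1.1547, Δt_y=2.0000
    x: enter (2,3) at t=0.4619
    y: enter (2,2) at t=1.4000
    x: enter (1,2) at t=1.6166
    x: enter (0,2) at t=2.7713 ← occupied
  → r_2 = 2.7713
beam 3: φ=-45°, α=255°
  dir = (cos 255°, sin 255°) = (-0.2588, -0.9659); from cell (3,3)
  next x-line at t=1.5455, next y-line at t=0.7247; Δt_x=3.8637, Δt_y=1.0353
    y: enter (3,2) at t=0.7247 ← occupied
  → r_3 = 0.7247
beam 4: φ=0°, α=300°
  dir = (cos 300°, sin 300°) = (0.5000, -0.8660); from cell (3,3)
  next x-line at t=1.2000, next y-line at t=0.8083; Δt_x=2.0000, Δt_y=1.1547
    y: enter (3,2) at t=0.8083 ← occupied
  → r_4 = 0.8083
beam 5: φ=45°, α=345°
  dir = (cos 345°, sin 345°) = (0.9659, -0.2588); from cell (3,3)
  next x-line at t=0.6212, next y-line at t=2.7046; Δt_x=1.0353, Δt_y=3.8637
    x: enter (4,3) at t=0.6212
    x: enter (5,3) at t=1.6564 ← occupied
  → r_5 = 1.6564
beam 6: φ=90°, α=30°
  dir = (cos 30°, sin 30°) = (0.8660, 0.5000); from cell (3,3)
  next x-line at t=0.6928, next y-line at t=0.6000; Δt_x=1.1547, Δt_y=2.0000
    y: enter (3,4) at t=0.6000
    x: enter (4,4) at t=0.6928
    x: enter (5,4) at t=1.8475 ← occupied
  → r_6 = 1.8475
beam 7: φ=135°, α=75°
  dir = (cos 75°, sin 75°) = (0.2588, 0.9659); from cell (3,3)
  next x-line at t=2.3182, next y-line at t=0.3106; Δt_x=3.8637, Δt_y=1.0353
    y: enter (3,4) at t=0.3106
    y: enter (3,5) at t=1.3459
    x: enter (4,5) at t=2.3182
    y: enter (4,6) at t=2.3811
    y: enter (4,7) at t=3.4164 ← occupied
  → r_7 = 3.4164

ranges = [1.1591, 2.7713, 0.7247, 0.8083, 1.6564, 1.8475, 3.4164]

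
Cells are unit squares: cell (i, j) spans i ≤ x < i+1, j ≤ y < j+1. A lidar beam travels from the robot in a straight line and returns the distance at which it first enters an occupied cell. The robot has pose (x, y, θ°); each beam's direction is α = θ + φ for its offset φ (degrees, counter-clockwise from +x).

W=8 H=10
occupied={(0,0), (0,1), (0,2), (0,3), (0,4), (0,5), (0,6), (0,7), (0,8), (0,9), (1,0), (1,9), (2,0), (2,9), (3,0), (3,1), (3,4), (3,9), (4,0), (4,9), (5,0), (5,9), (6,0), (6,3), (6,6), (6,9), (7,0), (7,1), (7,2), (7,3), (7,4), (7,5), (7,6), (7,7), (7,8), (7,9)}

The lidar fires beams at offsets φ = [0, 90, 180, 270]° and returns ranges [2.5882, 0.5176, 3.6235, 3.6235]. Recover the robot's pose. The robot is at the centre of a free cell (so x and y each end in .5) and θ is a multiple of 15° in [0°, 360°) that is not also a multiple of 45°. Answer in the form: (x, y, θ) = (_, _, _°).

(x, y, θ) = (3.5, 5.5, 165°)

Enumerate (i+0.5, j+0.5, θ) over the 44 free cells and 16 admissible headings. For each, cast all 4 beams and compare to the given ranges.
  (3.5, 5.5, 240°): beam 1 = 0.5774 ≠ 2.5882 ✗
  (3.5, 7.5, 30°): beam 1 = 3.0000 ≠ 2.5882 ✗
  (4.5, 2.5, 120°): beam 1 = 1.7321 ≠ 2.5882 ✗
  (1.5, 5.5, 15°): beam 1 = 4.6587 ≠ 2.5882 ✗
  …
  (3.5, 5.5, 165°): r_1=2.5882, r_2=0.5176, r_3=3.6235, r_4=3.6235 — all match ✓
Unique over the lattice → pose = (3.5, 5.5, 165°).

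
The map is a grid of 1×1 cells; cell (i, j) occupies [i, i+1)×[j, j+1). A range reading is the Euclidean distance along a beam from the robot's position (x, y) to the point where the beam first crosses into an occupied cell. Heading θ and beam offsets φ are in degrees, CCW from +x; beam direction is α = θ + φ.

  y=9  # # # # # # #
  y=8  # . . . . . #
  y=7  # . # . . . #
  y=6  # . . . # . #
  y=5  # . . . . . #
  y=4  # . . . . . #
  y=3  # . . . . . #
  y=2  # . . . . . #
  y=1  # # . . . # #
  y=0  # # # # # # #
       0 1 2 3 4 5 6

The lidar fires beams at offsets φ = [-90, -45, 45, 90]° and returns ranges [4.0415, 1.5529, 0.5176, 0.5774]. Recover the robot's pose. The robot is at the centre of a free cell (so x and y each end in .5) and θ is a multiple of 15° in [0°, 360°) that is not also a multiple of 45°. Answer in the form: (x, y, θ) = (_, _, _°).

The pose lattice has 36·16 = 576 candidates. Test each by forward raycasting.
  (1.5, 6.5, 30°): beam 1 = 6.3509 ≠ 4.0415 ✗
  (3.5, 4.5, 300°): beam 1 = 2.8868 ≠ 4.0415 ✗
  (5.5, 6.5, 150°): beam 1 = 1.0000 ≠ 4.0415 ✗
  (3.5, 7.5, 330°): beam 1 = 5.0000 ≠ 4.0415 ✗
  …
  (5.5, 3.5, 300°): r_1=4.0415, r_2=1.5529, r_3=0.5176, r_4=0.5774 — all match ✓
Unique over the lattice → pose = (5.5, 3.5, 300°).

(x, y, θ) = (5.5, 3.5, 300°)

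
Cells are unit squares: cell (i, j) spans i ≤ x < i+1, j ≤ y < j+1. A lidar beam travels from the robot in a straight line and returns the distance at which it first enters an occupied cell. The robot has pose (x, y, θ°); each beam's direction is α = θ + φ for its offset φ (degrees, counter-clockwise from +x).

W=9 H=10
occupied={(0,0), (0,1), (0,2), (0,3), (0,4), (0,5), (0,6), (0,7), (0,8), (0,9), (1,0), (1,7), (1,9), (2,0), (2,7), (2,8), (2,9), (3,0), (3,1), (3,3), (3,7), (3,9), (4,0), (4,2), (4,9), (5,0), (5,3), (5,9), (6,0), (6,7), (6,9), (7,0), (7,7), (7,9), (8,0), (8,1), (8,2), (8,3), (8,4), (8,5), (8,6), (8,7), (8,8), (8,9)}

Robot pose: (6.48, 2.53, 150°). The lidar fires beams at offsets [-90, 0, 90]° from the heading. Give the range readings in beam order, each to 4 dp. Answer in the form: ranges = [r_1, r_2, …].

ranges = [3.0400, 0.9400, 1.7667]

beam 1: φ=-90°, α=60°
  direction (0.5000, 0.8660); cell (6,2); t to first gridline: x 1.0400, y 0.5427 (then +2.0000 / +1.1547)
    (6,3) via y @ 0.5427
    (7,3) via x @ 1.0400
    (7,4) via y @ 1.6974
    (7,5) via y @ 2.8521
    (8,5) via x @ 3.0400  # hit
  → r_1 = 3.0400
beam 2: φ=0°, α=150°
  direction (-0.8660, 0.5000); cell (6,2); t to first gridline: x 0.5543, y 0.9400 (then +1.1547 / +2.0000)
    (5,2) via x @ 0.5543
    (5,3) via y @ 0.9400  # hit
  → r_2 = 0.9400
beam 3: φ=90°, α=240°
  direction (-0.5000, -0.8660); cell (6,2); t to first gridline: x 0.9600, y 0.6120 (then +2.0000 / +1.1547)
    (6,1) via y @ 0.6120
    (5,1) via x @ 0.9600
    (5,0) via y @ 1.7667  # hit
  → r_3 = 1.7667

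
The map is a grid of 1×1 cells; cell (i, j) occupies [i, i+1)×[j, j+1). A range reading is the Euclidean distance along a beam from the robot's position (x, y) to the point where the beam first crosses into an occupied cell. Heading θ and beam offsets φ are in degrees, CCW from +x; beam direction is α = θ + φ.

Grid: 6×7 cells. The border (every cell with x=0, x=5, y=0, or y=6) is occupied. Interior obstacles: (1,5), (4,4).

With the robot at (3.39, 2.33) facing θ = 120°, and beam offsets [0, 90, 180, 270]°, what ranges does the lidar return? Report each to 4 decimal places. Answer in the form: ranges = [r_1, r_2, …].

beam 1: φ=0°, α=120°
  direction (-0.5000, 0.8660); cell (3,2); t to first gridline: x 0.7800, y 0.7736 (then +2.0000 / +1.1547)
    (3,3) via y @ 0.7736
    (2,3) via x @ 0.7800
    (2,4) via y @ 1.9283
    (1,4) via x @ 2.7800
    (1,5) via y @ 3.0831  # hit
  → r_1 = 3.0831
beam 2: φ=90°, α=210°
  direction (-0.8660, -0.5000); cell (3,2); t to first gridline: x 0.4503, y 0.6600 (then +1.1547 / +2.0000)
    (2,2) via x @ 0.4503
    (2,1) via y @ 0.6600
    (1,1) via x @ 1.6050
    (1,0) via y @ 2.6600  # hit
  → r_2 = 2.6600
beam 3: φ=180°, α=300°
  direction (0.5000, -0.8660); cell (3,2); t to first gridline: x 1.2200, y 0.3811 (then +2.0000 / +1.1547)
    (3,1) via y @ 0.3811
    (4,1) via x @ 1.2200
    (4,0) via y @ 1.5358  # hit
  → r_3 = 1.5358
beam 4: φ=270°, α=30°
  direction (0.8660, 0.5000); cell (3,2); t to first gridline: x 0.7044, y 1.3400 (then +1.1547 / +2.0000)
    (4,2) via x @ 0.7044
    (4,3) via y @ 1.3400
    (5,3) via x @ 1.8591  # hit
  → r_4 = 1.8591

ranges = [3.0831, 2.6600, 1.5358, 1.8591]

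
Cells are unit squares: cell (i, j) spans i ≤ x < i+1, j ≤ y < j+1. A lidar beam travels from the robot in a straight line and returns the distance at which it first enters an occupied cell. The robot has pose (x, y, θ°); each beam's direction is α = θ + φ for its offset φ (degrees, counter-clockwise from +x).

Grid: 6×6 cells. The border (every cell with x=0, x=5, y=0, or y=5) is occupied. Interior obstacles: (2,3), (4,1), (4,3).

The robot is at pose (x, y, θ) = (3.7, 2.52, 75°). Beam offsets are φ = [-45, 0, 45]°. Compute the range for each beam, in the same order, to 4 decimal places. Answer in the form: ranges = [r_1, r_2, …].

ranges = [0.9600, 1.1591, 1.4000]

beam 1: φ=-45°, α=30°
  d=(0.8660,0.5000)  start (3,2)  tX=0.3464 tY=0.9600  stride 1/|dx|=1.1547 1/|dy|=2.0000
    cross x-line → (4,2), t=0.3464
    cross y-line → (4,3), t=0.9600 (wall)
  → r_1 = 0.9600
beam 2: φ=0°, α=75°
  d=(0.2588,0.9659)  start (3,2)  tX=1.1591 tY=0.4969  stride 1/|dx|=3.8637 1/|dy|=1.0353
    cross y-line → (3,3), t=0.4969
    cross x-line → (4,3), t=1.1591 (wall)
  → r_2 = 1.1591
beam 3: φ=45°, α=120°
  d=(-0.5000,0.8660)  start (3,2)  tX=1.4000 tY=0.5543  stride 1/|dx|=2.0000 1/|dy|=1.1547
    cross y-line → (3,3), t=0.5543
    cross x-line → (2,3), t=1.4000 (wall)
  → r_3 = 1.4000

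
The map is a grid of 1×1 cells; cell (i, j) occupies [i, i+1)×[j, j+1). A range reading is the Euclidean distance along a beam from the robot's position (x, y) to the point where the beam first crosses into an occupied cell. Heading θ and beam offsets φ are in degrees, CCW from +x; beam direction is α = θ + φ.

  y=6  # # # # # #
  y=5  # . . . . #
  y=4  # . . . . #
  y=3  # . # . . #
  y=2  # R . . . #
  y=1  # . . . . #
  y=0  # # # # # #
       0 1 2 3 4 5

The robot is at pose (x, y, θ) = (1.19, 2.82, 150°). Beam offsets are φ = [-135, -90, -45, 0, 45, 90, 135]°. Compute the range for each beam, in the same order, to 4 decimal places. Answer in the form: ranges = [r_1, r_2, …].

beam 1: φ=-135°, α=15°
  direction (0.9659, 0.2588); cell (1,2); t to first gridline: x 0.8386, y 0.6955 (then +1.0353 / +3.8637)
    (1,3) via y @ 0.6955
    (2,3) via x @ 0.8386  # hit
  → r_1 = 0.8386
beam 2: φ=-90°, α=60°
  direction (0.5000, 0.8660); cell (1,2); t to first gridline: x 1.6200, y 0.2078 (then +2.0000 / +1.1547)
    (1,3) via y @ 0.2078
    (1,4) via y @ 1.3625
    (2,4) via x @ 1.6200
    (2,5) via y @ 2.5172
    (3,5) via x @ 3.6200
    (3,6) via y @ 3.6719  # hit
  → r_2 = 3.6719
beam 3: φ=-45°, α=105°
  direction (-0.2588, 0.9659); cell (1,2); t to first gridline: x 0.7341, y 0.1863 (then +3.8637 / +1.0353)
    (1,3) via y @ 0.1863
    (0,3) via x @ 0.7341  # hit
  → r_3 = 0.7341
beam 4: φ=0°, α=150°
  direction (-0.8660, 0.5000); cell (1,2); t to first gridline: x 0.2194, y 0.3600 (then +1.1547 / +2.0000)
    (0,2) via x @ 0.2194  # hit
  → r_4 = 0.2194
beam 5: φ=45°, α=195°
  direction (-0.9659, -0.2588); cell (1,2); t to first gridline: x 0.1967, y 3.1682 (then +1.0353 / +3.8637)
    (0,2) via x @ 0.1967  # hit
  → r_5 = 0.1967
beam 6: φ=90°, α=240°
  direction (-0.5000, -0.8660); cell (1,2); t to first gridline: x 0.3800, y 0.9469 (then +2.0000 / +1.1547)
    (0,2) via x @ 0.3800  # hit
  → r_6 = 0.3800
beam 7: φ=135°, α=285°
  direction (0.2588, -0.9659); cell (1,2); t to first gridline: x 3.1296, y 0.8489 (then +3.8637 / +1.0353)
    (1,1) via y @ 0.8489
    (1,0) via y @ 1.8842  # hit
  → r_7 = 1.8842

ranges = [0.8386, 3.6719, 0.7341, 0.2194, 0.1967, 0.3800, 1.8842]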